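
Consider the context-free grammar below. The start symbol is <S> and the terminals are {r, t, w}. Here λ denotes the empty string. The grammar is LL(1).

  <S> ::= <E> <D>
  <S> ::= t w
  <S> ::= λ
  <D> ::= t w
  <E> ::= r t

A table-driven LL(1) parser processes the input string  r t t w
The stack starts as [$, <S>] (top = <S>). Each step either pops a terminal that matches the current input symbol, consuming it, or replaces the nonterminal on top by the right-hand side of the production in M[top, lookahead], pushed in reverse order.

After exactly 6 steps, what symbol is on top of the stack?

w

step 1: stack=$ <S>  input=r t t w $  — expand <S> ::= <E> <D>
step 2: stack=$ <D> <E>  input=r t t w $  — expand <E> ::= r t
step 3: stack=$ <D> t r  input=r t t w $  — match r
step 4: stack=$ <D> t  input=t t w $  — match t
step 5: stack=$ <D>  input=t w $  — expand <D> ::= t w
step 6: stack=$ w t  input=t w $  — match t
Stack after step 6: $ w (top = w).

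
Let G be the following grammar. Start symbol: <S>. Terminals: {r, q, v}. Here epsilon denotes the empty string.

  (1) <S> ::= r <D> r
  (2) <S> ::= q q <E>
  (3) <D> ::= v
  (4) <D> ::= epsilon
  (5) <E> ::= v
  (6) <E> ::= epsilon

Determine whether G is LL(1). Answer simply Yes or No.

FIRST(<S>) = {q, r}
FIRST(<D>) = {epsilon, v}
FIRST(<E>) = {epsilon, v}
FOLLOW(<S>) = {$}
FOLLOW(<D>) = {r}
FOLLOW(<E>) = {$}
Each cell of M receives at most one production.

Yes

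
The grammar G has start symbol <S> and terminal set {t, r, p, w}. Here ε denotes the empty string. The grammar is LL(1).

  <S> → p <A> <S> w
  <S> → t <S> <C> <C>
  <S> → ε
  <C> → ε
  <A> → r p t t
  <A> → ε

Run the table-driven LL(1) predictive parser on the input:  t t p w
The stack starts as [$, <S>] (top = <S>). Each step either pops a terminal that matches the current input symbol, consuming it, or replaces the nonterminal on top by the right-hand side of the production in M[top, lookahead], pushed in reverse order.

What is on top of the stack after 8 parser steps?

step 1: stack=$ <S>  input=t t p w $  — expand <S> → t <S> <C> <C>
step 2: stack=$ <C> <C> <S> t  input=t t p w $  — match t
step 3: stack=$ <C> <C> <S>  input=t p w $  — expand <S> → t <S> <C> <C>
step 4: stack=$ <C> <C> <C> <C> <S> t  input=t p w $  — match t
step 5: stack=$ <C> <C> <C> <C> <S>  input=p w $  — expand <S> → p <A> <S> w
step 6: stack=$ <C> <C> <C> <C> w <S> <A> p  input=p w $  — match p
step 7: stack=$ <C> <C> <C> <C> w <S> <A>  input=w $  — expand <A> → ε
step 8: stack=$ <C> <C> <C> <C> w <S>  input=w $  — expand <S> → ε
Stack after step 8: $ <C> <C> <C> <C> w (top = w).

w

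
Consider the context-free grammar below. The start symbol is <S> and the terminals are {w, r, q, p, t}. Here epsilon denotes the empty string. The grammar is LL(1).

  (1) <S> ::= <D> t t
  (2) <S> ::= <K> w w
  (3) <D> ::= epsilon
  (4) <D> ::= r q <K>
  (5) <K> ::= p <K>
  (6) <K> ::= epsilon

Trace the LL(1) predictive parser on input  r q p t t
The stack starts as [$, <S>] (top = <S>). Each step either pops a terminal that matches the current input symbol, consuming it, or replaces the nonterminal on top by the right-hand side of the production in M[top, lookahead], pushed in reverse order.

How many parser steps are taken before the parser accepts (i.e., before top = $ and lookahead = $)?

9

     Stack          Input        Action
  1  $ <S>          r q p t t $  expand <S> ::= <D> t t
  2  $ t t <D>      r q p t t $  expand <D> ::= r q <K>
  3  $ t t <K> q r  r q p t t $  match r
  4  $ t t <K> q    q p t t $    match q
  5  $ t t <K>      p t t $      expand <K> ::= p <K>
  6  $ t t <K> p    p t t $      match p
  7  $ t t <K>      t t $        expand <K> ::= epsilon
  8  $ t t          t t $        match t
  9  $ t            t $          match t
Accept reached after 9 steps.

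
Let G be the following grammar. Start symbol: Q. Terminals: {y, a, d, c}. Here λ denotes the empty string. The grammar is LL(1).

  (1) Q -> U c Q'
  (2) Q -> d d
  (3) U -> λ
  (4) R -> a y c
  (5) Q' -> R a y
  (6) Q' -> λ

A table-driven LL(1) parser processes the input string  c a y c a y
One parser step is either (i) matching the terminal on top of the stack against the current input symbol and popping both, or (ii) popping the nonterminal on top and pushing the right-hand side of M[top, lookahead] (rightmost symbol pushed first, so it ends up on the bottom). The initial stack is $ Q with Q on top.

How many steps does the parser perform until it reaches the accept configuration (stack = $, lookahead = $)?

10

step 1: stack=$ Q  input=c a y c a y $  — expand Q -> U c Q'
step 2: stack=$ Q' c U  input=c a y c a y $  — expand U -> λ
step 3: stack=$ Q' c  input=c a y c a y $  — match c
step 4: stack=$ Q'  input=a y c a y $  — expand Q' -> R a y
step 5: stack=$ y a R  input=a y c a y $  — expand R -> a y c
step 6: stack=$ y a c y a  input=a y c a y $  — match a
step 7: stack=$ y a c y  input=y c a y $  — match y
step 8: stack=$ y a c  input=c a y $  — match c
step 9: stack=$ y a  input=a y $  — match a
step 10: stack=$ y  input=y $  — match y
Accept reached after 10 steps.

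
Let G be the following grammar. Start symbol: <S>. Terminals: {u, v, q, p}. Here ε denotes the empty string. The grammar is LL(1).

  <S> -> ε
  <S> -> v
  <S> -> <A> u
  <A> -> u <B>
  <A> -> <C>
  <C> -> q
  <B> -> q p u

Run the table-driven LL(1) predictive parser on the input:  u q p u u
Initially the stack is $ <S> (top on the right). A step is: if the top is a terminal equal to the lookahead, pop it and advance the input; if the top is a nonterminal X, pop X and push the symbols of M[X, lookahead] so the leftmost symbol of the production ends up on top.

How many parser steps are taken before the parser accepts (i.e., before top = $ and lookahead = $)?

step 1: stack=$ <S>  input=u q p u u $  — expand <S> -> <A> u
step 2: stack=$ u <A>  input=u q p u u $  — expand <A> -> u <B>
step 3: stack=$ u <B> u  input=u q p u u $  — match u
step 4: stack=$ u <B>  input=q p u u $  — expand <B> -> q p u
step 5: stack=$ u u p q  input=q p u u $  — match q
step 6: stack=$ u u p  input=p u u $  — match p
step 7: stack=$ u u  input=u u $  — match u
step 8: stack=$ u  input=u $  — match u
Accept reached after 8 steps.

8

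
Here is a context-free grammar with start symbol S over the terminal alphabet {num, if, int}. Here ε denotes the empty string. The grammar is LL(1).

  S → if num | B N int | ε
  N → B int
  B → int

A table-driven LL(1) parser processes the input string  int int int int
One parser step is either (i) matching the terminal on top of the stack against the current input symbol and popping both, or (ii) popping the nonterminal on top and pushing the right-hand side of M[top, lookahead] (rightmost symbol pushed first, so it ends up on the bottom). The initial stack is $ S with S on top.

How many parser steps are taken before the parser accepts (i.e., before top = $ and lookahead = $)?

8

     Stack          Input              Action
  1  $ S            int int int int $  expand S → B N int
  2  $ int N B      int int int int $  expand B → int
  3  $ int N int    int int int int $  match int
  4  $ int N        int int int $      expand N → B int
  5  $ int int B    int int int $      expand B → int
  6  $ int int int  int int int $      match int
  7  $ int int      int int $          match int
  8  $ int          int $              match int
Accept reached after 8 steps.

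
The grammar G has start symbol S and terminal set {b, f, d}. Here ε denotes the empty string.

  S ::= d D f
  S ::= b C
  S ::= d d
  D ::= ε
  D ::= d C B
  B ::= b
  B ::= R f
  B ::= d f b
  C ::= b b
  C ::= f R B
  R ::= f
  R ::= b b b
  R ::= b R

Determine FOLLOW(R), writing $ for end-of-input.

FIRST(S): from S::=d D f we get {d}; from S::=b C we get {b}; from S::=d d we get {d}. So FIRST(S) = {b, d}.
FIRST(D): from D::=ε we get {ε}; from D::=d C B we get {d}. So FIRST(D) = {ε, d}.
FIRST(C): from C::=b b we get {b}; from C::=f R B we get {f}. So FIRST(C) = {b, f}.
FIRST(R): from R::=f we get {f}; from R::=b b b we get {b}; from R::=b R we get {b}. So FIRST(R) = {b, f}.
FIRST(B): from B::=b we get {b}; from B::=R f we get {b, f}; from B::=d f b we get {d}. So FIRST(B) = {b, d, f}.
FOLLOW(S) includes $ since S is the start symbol.
FOLLOW(S): S appears on no right-hand side. Thus FOLLOW(S) = {$}.
FOLLOW(D): in S::=d D f, D is followed by f with FIRST {f}. Thus FOLLOW(D) = {f}.
FOLLOW(C): in S::=b C, the suffix after C is empty, so FOLLOW(C) ⊇ FOLLOW(S) = {$}; in D::=d C B, C is followed by B with FIRST {b, d, f}. Thus FOLLOW(C) = {$, b, d, f}.
FOLLOW(B): in D::=d C B, the suffix after B is empty, so FOLLOW(B) ⊇ FOLLOW(D) = {f}; in C::=f R B, the suffix after B is empty, so FOLLOW(B) ⊇ FOLLOW(C) = {$, b, d, f}. Thus FOLLOW(B) = {$, b, d, f}.
FOLLOW(R): in B::=R f, R is followed by f with FIRST {f}; in C::=f R B, R is followed by B with FIRST {b, d, f}; in R::=b R, the suffix after R is empty (adds nothing new). Thus FOLLOW(R) = {b, d, f}.

{b, d, f}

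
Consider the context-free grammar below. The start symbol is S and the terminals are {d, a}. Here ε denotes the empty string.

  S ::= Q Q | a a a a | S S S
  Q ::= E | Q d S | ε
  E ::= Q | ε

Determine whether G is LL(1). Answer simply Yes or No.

No

FIRST(S) = {ε, a, d}
FIRST(Q) = {ε, d}
FIRST(E) = {ε, d}
FOLLOW(S) = {$, a, d}
FOLLOW(Q) = {$, a, d}
FOLLOW(E) = {$, a, d}
Cell M[E, $] receives both E ::= Q and E ::= ε — the grammar is not LL(1).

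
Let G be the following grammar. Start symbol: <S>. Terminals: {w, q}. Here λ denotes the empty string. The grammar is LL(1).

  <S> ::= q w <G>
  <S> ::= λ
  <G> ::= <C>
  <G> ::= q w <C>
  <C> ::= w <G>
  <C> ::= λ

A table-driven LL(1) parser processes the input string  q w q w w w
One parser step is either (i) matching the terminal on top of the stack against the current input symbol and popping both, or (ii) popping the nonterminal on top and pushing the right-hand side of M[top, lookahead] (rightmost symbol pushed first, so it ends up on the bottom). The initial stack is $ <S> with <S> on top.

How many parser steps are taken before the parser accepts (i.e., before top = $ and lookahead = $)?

step 1: stack=$ <S>  input=q w q w w w $  — expand <S> ::= q w <G>
step 2: stack=$ <G> w q  input=q w q w w w $  — match q
step 3: stack=$ <G> w  input=w q w w w $  — match w
step 4: stack=$ <G>  input=q w w w $  — expand <G> ::= q w <C>
step 5: stack=$ <C> w q  input=q w w w $  — match q
step 6: stack=$ <C> w  input=w w w $  — match w
step 7: stack=$ <C>  input=w w $  — expand <C> ::= w <G>
step 8: stack=$ <G> w  input=w w $  — match w
step 9: stack=$ <G>  input=w $  — expand <G> ::= <C>
step 10: stack=$ <C>  input=w $  — expand <C> ::= w <G>
step 11: stack=$ <G> w  input=w $  — match w
step 12: stack=$ <G>  input=$  — expand <G> ::= <C>
step 13: stack=$ <C>  input=$  — expand <C> ::= λ
Accept reached after 13 steps.

13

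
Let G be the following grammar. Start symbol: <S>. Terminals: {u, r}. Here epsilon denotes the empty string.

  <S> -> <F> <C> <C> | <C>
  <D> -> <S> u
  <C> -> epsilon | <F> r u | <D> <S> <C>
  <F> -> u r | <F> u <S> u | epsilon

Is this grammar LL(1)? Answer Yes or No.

No

FIRST(<S>) = {epsilon, r, u}
FIRST(<D>) = {r, u}
FIRST(<C>) = {epsilon, r, u}
FIRST(<F>) = {epsilon, u}
FOLLOW(<S>) = {$, r, u}
FOLLOW(<D>) = {$, r, u}
FOLLOW(<C>) = {$, r, u}
FOLLOW(<F>) = {$, r, u}
Cell M[<C>, r] receives both <C> -> epsilon and <C> -> <F> r u and <C> -> <D> <S> <C> — the grammar is not LL(1).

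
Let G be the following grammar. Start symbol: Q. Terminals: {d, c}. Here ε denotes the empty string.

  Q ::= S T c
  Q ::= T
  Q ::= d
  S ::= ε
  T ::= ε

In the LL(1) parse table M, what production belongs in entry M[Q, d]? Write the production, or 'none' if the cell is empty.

Q ::= d

FIRST(S) = {ε}
FIRST(T) = {ε}
FIRST(Q) = {ε, c, d}  (via S T c, T)
FOLLOW(Q) includes $ since Q is the start symbol.
FOLLOW(Q): Q appears on no right-hand side. Thus FOLLOW(Q) = {$}.
For Q ::= S T c: FIRST(S T c) = {c}, so it goes in M[Q, t] for t ∈ {c}.
For Q ::= T: FIRST(T) = {ε}, so it goes in M[Q, t] for t ∈ {}; since ε ∈ FIRST, also for every t ∈ FOLLOW(Q) = {$}.
For Q ::= d: FIRST(d) = {d}, so it goes in M[Q, t] for t ∈ {d}.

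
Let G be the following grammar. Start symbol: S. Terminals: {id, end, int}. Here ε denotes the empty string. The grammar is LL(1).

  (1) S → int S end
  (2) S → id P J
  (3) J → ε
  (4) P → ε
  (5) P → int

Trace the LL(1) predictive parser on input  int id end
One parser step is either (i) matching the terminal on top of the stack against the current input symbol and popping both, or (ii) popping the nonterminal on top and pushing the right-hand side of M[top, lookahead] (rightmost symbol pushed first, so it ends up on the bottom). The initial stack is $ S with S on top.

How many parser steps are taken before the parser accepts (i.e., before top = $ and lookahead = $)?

7

step 1: stack=$ S  input=int id end $  — expand S → int S end
step 2: stack=$ end S int  input=int id end $  — match int
step 3: stack=$ end S  input=id end $  — expand S → id P J
step 4: stack=$ end J P id  input=id end $  — match id
step 5: stack=$ end J P  input=end $  — expand P → ε
step 6: stack=$ end J  input=end $  — expand J → ε
step 7: stack=$ end  input=end $  — match end
Accept reached after 7 steps.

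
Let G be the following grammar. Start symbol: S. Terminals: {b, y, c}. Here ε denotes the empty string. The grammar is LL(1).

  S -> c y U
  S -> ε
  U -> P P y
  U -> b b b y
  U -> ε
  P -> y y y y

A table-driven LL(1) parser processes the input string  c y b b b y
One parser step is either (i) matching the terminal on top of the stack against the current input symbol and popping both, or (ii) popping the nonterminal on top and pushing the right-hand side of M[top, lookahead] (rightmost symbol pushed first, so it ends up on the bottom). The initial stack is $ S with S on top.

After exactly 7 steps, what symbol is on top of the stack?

     Stack      Input          Action
  1  $ S        c y b b b y $  expand S -> c y U
  2  $ U y c    c y b b b y $  match c
  3  $ U y      y b b b y $    match y
  4  $ U        b b b y $      expand U -> b b b y
  5  $ y b b b  b b b y $      match b
  6  $ y b b    b b y $        match b
  7  $ y b      b y $          match b
Stack after step 7: $ y (top = y).

y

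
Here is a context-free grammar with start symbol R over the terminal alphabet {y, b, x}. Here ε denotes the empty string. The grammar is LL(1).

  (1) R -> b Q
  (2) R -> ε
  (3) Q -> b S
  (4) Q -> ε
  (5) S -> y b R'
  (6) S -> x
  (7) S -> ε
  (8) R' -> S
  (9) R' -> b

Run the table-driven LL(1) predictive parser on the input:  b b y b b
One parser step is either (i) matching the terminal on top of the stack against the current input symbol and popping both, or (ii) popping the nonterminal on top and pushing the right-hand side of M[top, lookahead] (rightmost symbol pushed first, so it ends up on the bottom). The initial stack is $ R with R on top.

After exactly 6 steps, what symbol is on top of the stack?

step 1: stack=$ R  input=b b y b b $  — expand R -> b Q
step 2: stack=$ Q b  input=b b y b b $  — match b
step 3: stack=$ Q  input=b y b b $  — expand Q -> b S
step 4: stack=$ S b  input=b y b b $  — match b
step 5: stack=$ S  input=y b b $  — expand S -> y b R'
step 6: stack=$ R' b y  input=y b b $  — match y
Stack after step 6: $ R' b (top = b).

b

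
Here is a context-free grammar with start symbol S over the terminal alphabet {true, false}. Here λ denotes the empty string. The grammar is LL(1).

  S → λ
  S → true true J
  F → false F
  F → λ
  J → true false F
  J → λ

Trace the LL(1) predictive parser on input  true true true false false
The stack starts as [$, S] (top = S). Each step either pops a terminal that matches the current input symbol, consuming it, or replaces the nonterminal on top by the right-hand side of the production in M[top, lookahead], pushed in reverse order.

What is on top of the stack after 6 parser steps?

step 1: stack=$ S  input=true true true false false $  — expand S → true true J
step 2: stack=$ J true true  input=true true true false false $  — match true
step 3: stack=$ J true  input=true true false false $  — match true
step 4: stack=$ J  input=true false false $  — expand J → true false F
step 5: stack=$ F false true  input=true false false $  — match true
step 6: stack=$ F false  input=false false $  — match false
Stack after step 6: $ F (top = F).

F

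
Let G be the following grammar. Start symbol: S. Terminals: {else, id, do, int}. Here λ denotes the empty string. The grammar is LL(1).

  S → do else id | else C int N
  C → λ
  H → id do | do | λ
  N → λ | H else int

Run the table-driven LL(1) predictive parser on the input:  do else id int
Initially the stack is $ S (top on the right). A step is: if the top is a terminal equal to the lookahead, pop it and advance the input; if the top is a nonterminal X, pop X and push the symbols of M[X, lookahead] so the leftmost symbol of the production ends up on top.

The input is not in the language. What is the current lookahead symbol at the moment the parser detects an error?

int

     Stack         Input             Action
  1  $ S           do else id int $  expand S → do else id
  2  $ id else do  do else id int $  match do
  3  $ id else     else id int $     match else
  4  $ id          id int $          match id
  5  $             int $             error: stack empty but input remains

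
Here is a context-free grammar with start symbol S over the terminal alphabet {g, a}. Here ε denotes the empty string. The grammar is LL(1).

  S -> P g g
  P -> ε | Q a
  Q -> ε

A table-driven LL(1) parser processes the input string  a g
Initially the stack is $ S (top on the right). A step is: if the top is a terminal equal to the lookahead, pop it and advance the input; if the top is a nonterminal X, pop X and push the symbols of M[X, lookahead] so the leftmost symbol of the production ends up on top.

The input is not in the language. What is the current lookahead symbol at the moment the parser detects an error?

$

     Stack      Input  Action
  1  $ S        a g $  expand S -> P g g
  2  $ g g P    a g $  expand P -> Q a
  3  $ g g a Q  a g $  expand Q -> ε
  4  $ g g a    a g $  match a
  5  $ g g      g $    match g
  6  $ g        $      error: top is terminal g but lookahead is $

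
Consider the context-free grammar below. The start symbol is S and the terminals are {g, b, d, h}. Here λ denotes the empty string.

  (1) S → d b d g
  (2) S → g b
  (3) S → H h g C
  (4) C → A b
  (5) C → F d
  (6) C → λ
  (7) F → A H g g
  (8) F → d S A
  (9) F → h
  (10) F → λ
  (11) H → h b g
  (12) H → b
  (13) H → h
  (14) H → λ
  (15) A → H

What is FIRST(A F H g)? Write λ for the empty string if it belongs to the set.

{b, d, g, h}

FIRST(H): from H→h b g we get {h}; from H→b we get {b}; from H→h we get {h}; from H→λ we get {λ}. So FIRST(H) = {λ, b, h}.
FIRST(S): from S→d b d g we get {d}; from S→g b we get {g}; from S→H h g C we get {b, h}. So FIRST(S) = {b, d, g, h}.
FIRST(A): from A→H we get {λ, b, h}. So FIRST(A) = {λ, b, h}.
FIRST(F): from F→A H g g we get {b, g, h}; from F→d S A we get {d}; from F→h we get {h}; from F→λ we get {λ}. So FIRST(F) = {λ, b, d, g, h}.
FIRST(C): from C→A b we get {b, h}; from C→F d we get {b, d, g, h}; from C→λ we get {λ}. So FIRST(C) = {λ, b, d, g, h}.
FIRST(A F H g): take FIRST of each symbol in turn, carrying on past any symbol whose FIRST contains λ; result {b, d, g, h}.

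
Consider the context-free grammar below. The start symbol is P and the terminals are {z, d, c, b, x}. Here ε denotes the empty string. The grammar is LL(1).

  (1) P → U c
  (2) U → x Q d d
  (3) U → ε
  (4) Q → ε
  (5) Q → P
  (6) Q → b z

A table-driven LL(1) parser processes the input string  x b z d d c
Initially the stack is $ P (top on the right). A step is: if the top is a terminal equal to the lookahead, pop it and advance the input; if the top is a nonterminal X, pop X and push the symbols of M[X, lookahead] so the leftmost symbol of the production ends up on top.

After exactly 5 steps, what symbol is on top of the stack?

z

     Stack        Input          Action
  1  $ P          x b z d d c $  expand P → U c
  2  $ c U        x b z d d c $  expand U → x Q d d
  3  $ c d d Q x  x b z d d c $  match x
  4  $ c d d Q    b z d d c $    expand Q → b z
  5  $ c d d z b  b z d d c $    match b
Stack after step 5: $ c d d z (top = z).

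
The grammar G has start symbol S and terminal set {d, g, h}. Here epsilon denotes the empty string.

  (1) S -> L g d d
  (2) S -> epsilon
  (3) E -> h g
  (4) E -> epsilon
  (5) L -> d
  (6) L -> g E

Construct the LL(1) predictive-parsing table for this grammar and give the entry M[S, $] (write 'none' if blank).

FIRST(E) = {epsilon, h}
FIRST(L) = {d, g}
FIRST(S) = {epsilon, d, g}  (via L g d d)
FOLLOW(S) includes $ since S is the start symbol.
FOLLOW(S): S appears on no right-hand side. Thus FOLLOW(S) = {$}.
For S -> L g d d: FIRST(L g d d) = {d, g}, so it goes in M[S, t] for t ∈ {d, g}.
For S -> epsilon: FIRST(epsilon) = {epsilon}, so it goes in M[S, t] for t ∈ {}; since epsilon ∈ FIRST, also for every t ∈ FOLLOW(S) = {$}.

S -> epsilon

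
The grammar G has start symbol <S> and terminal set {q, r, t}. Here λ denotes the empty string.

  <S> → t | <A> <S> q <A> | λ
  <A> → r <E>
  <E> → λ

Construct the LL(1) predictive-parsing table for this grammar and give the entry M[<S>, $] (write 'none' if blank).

<S> → λ

FIRST(<A>): from <A>→r <E> we get {r}. So FIRST(<A>) = {r}.
FIRST(<E>): from <E>→λ we get {λ}. So FIRST(<E>) = {λ}.
FIRST(<S>): from <S>→t we get {t}; from <S>→<A> <S> q <A> we get {r}; from <S>→λ we get {λ}. So FIRST(<S>) = {λ, r, t}.
FOLLOW(<S>) includes $ since <S> is the start symbol.
FOLLOW(<S>): in <S>→<A> <S> q <A>, <S> is followed by q <A> with FIRST {q}. Thus FOLLOW(<S>) = {$, q}.
For <S> → t: FIRST(t) = {t}, so it goes in M[<S>, t] for t ∈ {t}.
For <S> → <A> <S> q <A>: FIRST(<A> <S> q <A>) = {r}, so it goes in M[<S>, t] for t ∈ {r}.
For <S> → λ: FIRST(λ) = {λ}, so it goes in M[<S>, t] for t ∈ {}; since λ ∈ FIRST, also for every t ∈ FOLLOW(<S>) = {$, q}.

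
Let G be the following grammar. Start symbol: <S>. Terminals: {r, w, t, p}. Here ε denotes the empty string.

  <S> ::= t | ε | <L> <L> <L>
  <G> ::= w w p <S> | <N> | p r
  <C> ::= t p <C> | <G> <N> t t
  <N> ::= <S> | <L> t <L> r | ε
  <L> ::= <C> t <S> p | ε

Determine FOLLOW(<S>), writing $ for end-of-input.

{$, p, t, w}

FIRST(<S>) = {ε, p, t, w}  (via <L> <L> <L>)
FIRST(<G>) = {ε, p, t, w}  (via <N>)
FIRST(<C>) = {p, t, w}  (via <G> <N> t t)
FIRST(<L>) = {ε, p, t, w}  (via <C> t <S> p)
FIRST(<N>) = {ε, p, t, w}  (via <S>, <L> t <L> r)
FOLLOW(<S>) includes $ since <S> is the start symbol.
FOLLOW(<G>): in <C>::=<G> <N> t t, <G> is followed by <N> t t with FIRST {p, t, w}. Thus FOLLOW(<G>) = {p, t, w}.
FOLLOW(<C>): in <C>::=t p <C>, the suffix after <C> is empty (adds nothing new); in <L>::=<C> t <S> p, <C> is followed by t <S> p with FIRST {t}. Thus FOLLOW(<C>) = {t}.
FOLLOW(<N>): in <G>::=<N>, the suffix after <N> is empty, so FOLLOW(<N>) ⊇ FOLLOW(<G>) = {p, t, w}; in <C>::=<G> <N> t t, <N> is followed by t t with FIRST {t}. Thus FOLLOW(<N>) = {p, t, w}.
FOLLOW(<S>): in <G>::=w w p <S>, the suffix after <S> is empty, so FOLLOW(<S>) ⊇ FOLLOW(<G>) = {p, t, w}; in <N>::=<S>, the suffix after <S> is empty, so FOLLOW(<S>) ⊇ FOLLOW(<N>) = {p, t, w}; in <L>::=<C> t <S> p, <S> is followed by p with FIRST {p}. Thus FOLLOW(<S>) = {$, p, t, w}.
FOLLOW(<L>): in <S>::=<L> <L> <L> (occurrence 1), <L> is followed by <L> <L> with FIRST {ε, p, t, w}; in <S>::=<L> <L> <L> (occurrence 1), the suffix after <L> is nullable, so FOLLOW(<L>) ⊇ FOLLOW(<S>) = {$, p, t, w}; in <S>::=<L> <L> <L> (occurrence 2), <L> is followed by <L> with FIRST {ε, p, t, w}; in <S>::=<L> <L> <L> (occurrence 2), the suffix after <L> is nullable, so FOLLOW(<L>) ⊇ FOLLOW(<S>) = {$, p, t, w}; in <S>::=<L> <L> <L> (occurrence 3), the suffix after <L> is empty, so FOLLOW(<L>) ⊇ FOLLOW(<S>) = {$, p, t, w}; in <N>::=<L> t <L> r (occurrence 1), <L> is followed by t <L> r with FIRST {t}; in <N>::=<L> t <L> r (occurrence 2), <L> is followed by r with FIRST {r}. Thus FOLLOW(<L>) = {$, p, r, t, w}.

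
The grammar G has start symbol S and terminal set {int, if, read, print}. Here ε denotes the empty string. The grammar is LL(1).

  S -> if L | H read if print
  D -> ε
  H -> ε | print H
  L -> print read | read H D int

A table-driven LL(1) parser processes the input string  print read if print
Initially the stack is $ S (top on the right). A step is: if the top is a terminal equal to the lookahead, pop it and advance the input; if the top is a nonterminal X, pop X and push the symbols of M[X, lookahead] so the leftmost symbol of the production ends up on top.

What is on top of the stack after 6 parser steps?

     Stack                    Input                  Action
  1  $ S                      print read if print $  expand S -> H read if print
  2  $ print if read H        print read if print $  expand H -> print H
  3  $ print if read H print  print read if print $  match print
  4  $ print if read H        read if print $        expand H -> ε
  5  $ print if read          read if print $        match read
  6  $ print if               if print $             match if
Stack after step 6: $ print (top = print).

print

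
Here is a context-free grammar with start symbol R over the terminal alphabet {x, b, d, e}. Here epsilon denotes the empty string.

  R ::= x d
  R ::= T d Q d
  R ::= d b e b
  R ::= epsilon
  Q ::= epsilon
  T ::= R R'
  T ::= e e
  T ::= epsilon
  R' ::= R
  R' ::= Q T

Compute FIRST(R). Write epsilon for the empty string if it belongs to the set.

FIRST(Q) = {epsilon}
FIRST(R) = {epsilon, d, e, x}  (via T d Q d)
FIRST(T) = {epsilon, d, e, x}  (via R R')
FIRST(R') = {epsilon, d, e, x}  (via R, Q T)

{epsilon, d, e, x}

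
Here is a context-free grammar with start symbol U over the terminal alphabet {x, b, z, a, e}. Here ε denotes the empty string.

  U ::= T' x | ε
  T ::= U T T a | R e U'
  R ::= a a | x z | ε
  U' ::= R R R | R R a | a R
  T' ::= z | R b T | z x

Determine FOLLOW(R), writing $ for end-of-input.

{a, b, e, x, z}

FIRST(R) = {ε, a, x}
FIRST(U') = {ε, a, x}  (via R R R, R R a)
FIRST(T') = {a, b, x, z}  (via R b T)
FIRST(U) = {ε, a, b, x, z}  (via T' x)
FIRST(T) = {a, b, e, x, z}  (via U T T a, R e U')
FOLLOW(U) includes $ since U is the start symbol.
FOLLOW(U): in T::=U T T a, U is followed by T T a with FIRST {a, b, e, x, z}. Thus FOLLOW(U) = {$, a, b, e, x, z}.
FOLLOW(T'): in U::=T' x, T' is followed by x with FIRST {x}. Thus FOLLOW(T') = {x}.
FOLLOW(T): in T::=U T T a (occurrence 1), T is followed by T a with FIRST {a, b, e, x, z}; in T::=U T T a (occurrence 2), T is followed by a with FIRST {a}; in T'::=R b T, the suffix after T is empty, so FOLLOW(T) ⊇ FOLLOW(T') = {x}. Thus FOLLOW(T) = {a, b, e, x, z}.
FOLLOW(U'): in T::=R e U', the suffix after U' is empty, so FOLLOW(U') ⊇ FOLLOW(T) = {a, b, e, x, z}. Thus FOLLOW(U') = {a, b, e, x, z}.
FOLLOW(R): in T::=R e U', R is followed by e U' with FIRST {e}; in U'::=R R R (occurrence 1), R is followed by R R with FIRST {ε, a, x}; in U'::=R R R (occurrence 1), the suffix after R is nullable, so FOLLOW(R) ⊇ FOLLOW(U') = {a, b, e, x, z}; in U'::=R R R (occurrence 2), R is followed by R with FIRST {ε, a, x}; in U'::=R R R (occurrence 2), the suffix after R is nullable, so FOLLOW(R) ⊇ FOLLOW(U') = {a, b, e, x, z}; in U'::=R R R (occurrence 3), the suffix after R is empty, so FOLLOW(R) ⊇ FOLLOW(U') = {a, b, e, x, z}; in U'::=R R a (occurrence 1), R is followed by R a with FIRST {a, x}; in U'::=R R a (occurrence 2), R is followed by a with FIRST {a}; in U'::=a R, the suffix after R is empty, so FOLLOW(R) ⊇ FOLLOW(U') = {a, b, e, x, z}; in T'::=R b T, R is followed by b T with FIRST {b}. Thus FOLLOW(R) = {a, b, e, x, z}.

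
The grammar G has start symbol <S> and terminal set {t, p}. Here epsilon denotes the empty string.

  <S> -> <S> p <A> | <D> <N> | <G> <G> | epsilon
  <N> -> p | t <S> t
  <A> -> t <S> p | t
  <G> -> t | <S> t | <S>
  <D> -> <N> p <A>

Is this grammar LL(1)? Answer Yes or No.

No

FIRST(<S>) = {epsilon, p, t}
FIRST(<N>) = {p, t}
FIRST(<A>) = {t}
FIRST(<G>) = {epsilon, p, t}
FIRST(<D>) = {p, t}
FOLLOW(<S>) = {$, p, t}
FOLLOW(<N>) = {$, p, t}
FOLLOW(<A>) = {$, p, t}
FOLLOW(<G>) = {$, p, t}
FOLLOW(<D>) = {p, t}
Cell M[<A>, t] receives both <A> -> t <S> p and <A> -> t — the grammar is not LL(1).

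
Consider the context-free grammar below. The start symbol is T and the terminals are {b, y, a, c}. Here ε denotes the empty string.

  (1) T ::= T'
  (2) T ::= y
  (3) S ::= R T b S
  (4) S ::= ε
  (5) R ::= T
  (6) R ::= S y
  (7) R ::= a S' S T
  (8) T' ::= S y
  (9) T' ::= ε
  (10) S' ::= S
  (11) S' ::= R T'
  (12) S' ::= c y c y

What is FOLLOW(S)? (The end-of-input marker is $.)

{a, b, y}

FIRST(T): from T::=T' we get {ε, a, b, y}; from T::=y we get {y}. So FIRST(T) = {ε, a, b, y}.
FIRST(S): from S::=R T b S we get {a, b, y}; from S::=ε we get {ε}. So FIRST(S) = {ε, a, b, y}.
FIRST(R): from R::=T we get {ε, a, b, y}; from R::=S y we get {a, b, y}; from R::=a S' S T we get {a}. So FIRST(R) = {ε, a, b, y}.
FIRST(T'): from T'::=S y we get {a, b, y}; from T'::=ε we get {ε}. So FIRST(T') = {ε, a, b, y}.
FIRST(S'): from S'::=S we get {ε, a, b, y}; from S'::=R T' we get {ε, a, b, y}; from S'::=c y c y we get {c}. So FIRST(S') = {ε, a, b, c, y}.
FOLLOW(T) includes $ since T is the start symbol.
FOLLOW(T): in S::=R T b S, T is followed by b S with FIRST {b}; in R::=T, the suffix after T is empty, so FOLLOW(T) ⊇ FOLLOW(R) = {a, b, y}; in R::=a S' S T, the suffix after T is empty, so FOLLOW(T) ⊇ FOLLOW(R) = {a, b, y}. Thus FOLLOW(T) = {$, a, b, y}.
FOLLOW(S): in S::=R T b S, the suffix after S is empty (adds nothing new); in R::=S y, S is followed by y with FIRST {y}; in R::=a S' S T, S is followed by T with FIRST {ε, a, b, y}; in R::=a S' S T, the suffix after S is nullable, so FOLLOW(S) ⊇ FOLLOW(R) = {a, b, y}; in T'::=S y, S is followed by y with FIRST {y}; in S'::=S, the suffix after S is empty, so FOLLOW(S) ⊇ FOLLOW(S') = {a, b, y}. Thus FOLLOW(S) = {a, b, y}.
FOLLOW(R): in S::=R T b S, R is followed by T b S with FIRST {a, b, y}; in S'::=R T', R is followed by T' with FIRST {ε, a, b, y}; in S'::=R T', the suffix after R is nullable, so FOLLOW(R) ⊇ FOLLOW(S') = {a, b, y}. Thus FOLLOW(R) = {a, b, y}.
FOLLOW(S'): in R::=a S' S T, S' is followed by S T with FIRST {ε, a, b, y}; in R::=a S' S T, the suffix after S' is nullable, so FOLLOW(S') ⊇ FOLLOW(R) = {a, b, y}. Thus FOLLOW(S') = {a, b, y}.
FOLLOW(T'): in T::=T', the suffix after T' is empty, so FOLLOW(T') ⊇ FOLLOW(T) = {$, a, b, y}; in S'::=R T', the suffix after T' is empty, so FOLLOW(T') ⊇ FOLLOW(S') = {a, b, y}. Thus FOLLOW(T') = {$, a, b, y}.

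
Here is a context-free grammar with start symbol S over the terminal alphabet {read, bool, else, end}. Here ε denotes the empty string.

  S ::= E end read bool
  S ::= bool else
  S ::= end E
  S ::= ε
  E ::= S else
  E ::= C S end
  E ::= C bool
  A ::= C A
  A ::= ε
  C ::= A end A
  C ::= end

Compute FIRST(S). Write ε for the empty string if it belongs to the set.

{ε, bool, else, end}

FIRST(S): from S::=E end read bool we get {bool, else, end}; from S::=bool else we get {bool}; from S::=end E we get {end}; from S::=ε we get {ε}. So FIRST(S) = {ε, bool, else, end}.
FIRST(E): from E::=S else we get {bool, else, end}; from E::=C S end we get {end}; from E::=C bool we get {end}. So FIRST(E) = {bool, else, end}.
FIRST(A): from A::=C A we get {end}; from A::=ε we get {ε}. So FIRST(A) = {ε, end}.
FIRST(C): from C::=A end A we get {end}; from C::=end we get {end}. So FIRST(C) = {end}.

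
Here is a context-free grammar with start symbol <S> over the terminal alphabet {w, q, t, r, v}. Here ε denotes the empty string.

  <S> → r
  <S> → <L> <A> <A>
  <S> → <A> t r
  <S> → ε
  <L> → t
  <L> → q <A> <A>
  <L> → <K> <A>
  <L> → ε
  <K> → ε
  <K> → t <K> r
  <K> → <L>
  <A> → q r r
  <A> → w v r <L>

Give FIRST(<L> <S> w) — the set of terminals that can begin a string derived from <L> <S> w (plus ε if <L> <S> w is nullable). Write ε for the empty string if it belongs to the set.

{q, r, t, w}

FIRST(<A>): from <A>→q r r we get {q}; from <A>→w v r <L> we get {w}. So FIRST(<A>) = {q, w}.
FIRST(<S>): from <S>→r we get {r}; from <S>→<L> <A> <A> we get {q, t, w}; from <S>→<A> t r we get {q, w}; from <S>→ε we get {ε}. So FIRST(<S>) = {ε, q, r, t, w}.
FIRST(<L>): from <L>→t we get {t}; from <L>→q <A> <A> we get {q}; from <L>→<K> <A> we get {q, t, w}; from <L>→ε we get {ε}. So FIRST(<L>) = {ε, q, t, w}.
FIRST(<K>): from <K>→ε we get {ε}; from <K>→t <K> r we get {t}; from <K>→<L> we get {ε, q, t, w}. So FIRST(<K>) = {ε, q, t, w}.
FIRST(<L> <S> w): take FIRST of each symbol in turn, carrying on past any symbol whose FIRST contains ε; result {q, r, t, w}.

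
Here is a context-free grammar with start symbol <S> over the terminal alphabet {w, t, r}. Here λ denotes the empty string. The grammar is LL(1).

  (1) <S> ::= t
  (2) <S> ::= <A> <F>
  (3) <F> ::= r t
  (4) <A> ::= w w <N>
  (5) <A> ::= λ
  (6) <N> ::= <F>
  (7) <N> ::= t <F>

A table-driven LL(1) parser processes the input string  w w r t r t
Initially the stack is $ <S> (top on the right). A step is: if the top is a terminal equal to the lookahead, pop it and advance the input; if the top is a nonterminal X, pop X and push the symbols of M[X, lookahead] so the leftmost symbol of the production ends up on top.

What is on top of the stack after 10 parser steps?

t

      Stack          Input          Action
   1  $ <S>          w w r t r t $  expand <S> ::= <A> <F>
   2  $ <F> <A>      w w r t r t $  expand <A> ::= w w <N>
   3  $ <F> <N> w w  w w r t r t $  match w
   4  $ <F> <N> w    w r t r t $    match w
   5  $ <F> <N>      r t r t $      expand <N> ::= <F>
   6  $ <F> <F>      r t r t $      expand <F> ::= r t
   7  $ <F> t r      r t r t $      match r
   8  $ <F> t        t r t $        match t
   9  $ <F>          r t $          expand <F> ::= r t
  10  $ t r          r t $          match r
Stack after step 10: $ t (top = t).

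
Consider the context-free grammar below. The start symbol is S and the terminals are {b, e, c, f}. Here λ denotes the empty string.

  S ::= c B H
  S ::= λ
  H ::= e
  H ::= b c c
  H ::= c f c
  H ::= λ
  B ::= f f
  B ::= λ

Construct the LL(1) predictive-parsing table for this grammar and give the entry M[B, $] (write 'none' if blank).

B ::= λ

FIRST(S): from S::=c B H we get {c}; from S::=λ we get {λ}. So FIRST(S) = {λ, c}.
FIRST(H): from H::=e we get {e}; from H::=b c c we get {b}; from H::=c f c we get {c}; from H::=λ we get {λ}. So FIRST(H) = {λ, b, c, e}.
FIRST(B): from B::=f f we get {f}; from B::=λ we get {λ}. So FIRST(B) = {λ, f}.
FOLLOW(S) includes $ since S is the start symbol.
FOLLOW(S): S appears on no right-hand side. Thus FOLLOW(S) = {$}.
FOLLOW(B): in S::=c B H, B is followed by H with FIRST {λ, b, c, e}; in S::=c B H, the suffix after B is nullable, so FOLLOW(B) ⊇ FOLLOW(S) = {$}. Thus FOLLOW(B) = {$, b, c, e}.
For B ::= f f: FIRST(f f) = {f}, so it goes in M[B, t] for t ∈ {f}.
For B ::= λ: FIRST(λ) = {λ}, so it goes in M[B, t] for t ∈ {}; since λ ∈ FIRST, also for every t ∈ FOLLOW(B) = {$, b, c, e}.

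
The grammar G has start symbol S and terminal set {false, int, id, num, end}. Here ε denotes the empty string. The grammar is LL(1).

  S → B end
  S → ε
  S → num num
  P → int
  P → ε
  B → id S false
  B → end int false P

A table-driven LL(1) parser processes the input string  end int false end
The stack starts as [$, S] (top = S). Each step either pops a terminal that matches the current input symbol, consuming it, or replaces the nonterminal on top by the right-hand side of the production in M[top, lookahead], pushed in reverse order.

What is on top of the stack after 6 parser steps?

end

step 1: stack=$ S  input=end int false end $  — expand S → B end
step 2: stack=$ end B  input=end int false end $  — expand B → end int false P
step 3: stack=$ end P false int end  input=end int false end $  — match end
step 4: stack=$ end P false int  input=int false end $  — match int
step 5: stack=$ end P false  input=false end $  — match false
step 6: stack=$ end P  input=end $  — expand P → ε
Stack after step 6: $ end (top = end).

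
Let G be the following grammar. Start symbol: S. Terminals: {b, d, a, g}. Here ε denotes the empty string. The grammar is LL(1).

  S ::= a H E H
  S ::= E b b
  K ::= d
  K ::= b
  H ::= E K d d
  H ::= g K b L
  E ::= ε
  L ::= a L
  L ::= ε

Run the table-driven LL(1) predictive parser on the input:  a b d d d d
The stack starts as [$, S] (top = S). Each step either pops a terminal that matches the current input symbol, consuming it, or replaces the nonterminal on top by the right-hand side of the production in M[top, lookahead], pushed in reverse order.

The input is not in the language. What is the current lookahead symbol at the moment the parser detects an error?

$

step 1: stack=$ S  input=a b d d d d $  — expand S ::= a H E H
step 2: stack=$ H E H a  input=a b d d d d $  — match a
step 3: stack=$ H E H  input=b d d d d $  — expand H ::= E K d d
step 4: stack=$ H E d d K E  input=b d d d d $  — expand E ::= ε
step 5: stack=$ H E d d K  input=b d d d d $  — expand K ::= b
step 6: stack=$ H E d d b  input=b d d d d $  — match b
step 7: stack=$ H E d d  input=d d d d $  — match d
step 8: stack=$ H E d  input=d d d $  — match d
step 9: stack=$ H E  input=d d $  — expand E ::= ε
step 10: stack=$ H  input=d d $  — expand H ::= E K d d
step 11: stack=$ d d K E  input=d d $  — expand E ::= ε
step 12: stack=$ d d K  input=d d $  — expand K ::= d
step 13: stack=$ d d d  input=d d $  — match d
step 14: stack=$ d d  input=d $  — match d
step 15: stack=$ d  input=$  — error: top is terminal d but lookahead is $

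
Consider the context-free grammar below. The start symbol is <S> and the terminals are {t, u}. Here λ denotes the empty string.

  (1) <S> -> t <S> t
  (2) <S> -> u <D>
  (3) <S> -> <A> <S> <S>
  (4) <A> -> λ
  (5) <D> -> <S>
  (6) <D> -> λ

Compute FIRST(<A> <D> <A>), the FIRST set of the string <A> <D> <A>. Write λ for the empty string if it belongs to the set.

FIRST(<A>): from <A>->λ we get {λ}. So FIRST(<A>) = {λ}.
FIRST(<S>): from <S>->t <S> t we get {t}; from <S>->u <D> we get {u}; from <S>-><A> <S> <S> we get {t, u}. So FIRST(<S>) = {t, u}.
FIRST(<D>): from <D>-><S> we get {t, u}; from <D>->λ we get {λ}. So FIRST(<D>) = {λ, t, u}.
FIRST(<A> <D> <A>): take FIRST of each symbol in turn, carrying on past any symbol whose FIRST contains λ; result {λ, t, u}.

{λ, t, u}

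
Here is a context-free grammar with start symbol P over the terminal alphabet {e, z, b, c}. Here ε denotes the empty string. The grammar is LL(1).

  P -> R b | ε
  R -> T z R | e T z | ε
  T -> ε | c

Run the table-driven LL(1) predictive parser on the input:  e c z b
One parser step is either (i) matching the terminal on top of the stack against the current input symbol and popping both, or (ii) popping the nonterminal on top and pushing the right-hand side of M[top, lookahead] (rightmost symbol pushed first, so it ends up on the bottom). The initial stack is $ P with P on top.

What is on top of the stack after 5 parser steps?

step 1: stack=$ P  input=e c z b $  — expand P -> R b
step 2: stack=$ b R  input=e c z b $  — expand R -> e T z
step 3: stack=$ b z T e  input=e c z b $  — match e
step 4: stack=$ b z T  input=c z b $  — expand T -> c
step 5: stack=$ b z c  input=c z b $  — match c
Stack after step 5: $ b z (top = z).

z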